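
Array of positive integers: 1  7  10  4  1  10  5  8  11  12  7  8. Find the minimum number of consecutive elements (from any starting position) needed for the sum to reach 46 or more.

add 1: running sum 1 < 46
add 7: running sum 8 < 46
add 10: running sum 18 < 46
add 4: running sum 22 < 46
add 1: running sum 23 < 46
add 10: running sum 33 < 46
add 5: running sum 38 < 46
end 7: [1, 7, 10, 4, 1, 10, 5, 8] sum 46, len 8
end 8: [10, 4, 1, 10, 5, 8, 11] sum 49, len 7
end 9: [10, 5, 8, 11, 12] sum 46, len 5
end 10: [10, 5, 8, 11, 12, 7] sum 53, len 6
end 11: [8, 11, 12, 7, 8] sum 46, len 5
Shortest qualifying length: 5.

5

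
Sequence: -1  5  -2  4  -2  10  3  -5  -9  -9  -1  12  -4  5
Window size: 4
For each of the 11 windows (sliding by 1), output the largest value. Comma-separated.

[-1, 5, -2, 4] → max 5
[5, -2, 4, -2] → max 5
[-2, 4, -2, 10] → max 10
[4, -2, 10, 3] → max 10
[-2, 10, 3, -5] → max 10
[10, 3, -5, -9] → max 10
[3, -5, -9, -9] → max 3
[-5, -9, -9, -1] → max -1
[-9, -9, -1, 12] → max 12
[-9, -1, 12, -4] → max 12
[-1, 12, -4, 5] → max 12

5, 5, 10, 10, 10, 10, 3, -1, 12, 12, 12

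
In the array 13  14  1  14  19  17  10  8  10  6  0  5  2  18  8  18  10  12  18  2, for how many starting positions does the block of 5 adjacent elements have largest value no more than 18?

[13, 14, 1, 14, 19] → max 19
[14, 1, 14, 19, 17] → max 19
[1, 14, 19, 17, 10] → max 19
[14, 19, 17, 10, 8] → max 19
[19, 17, 10, 8, 10] → max 19
[17, 10, 8, 10, 6] → max 17  ≤ 18 ✓
[10, 8, 10, 6, 0] → max 10  ≤ 18 ✓
[8, 10, 6, 0, 5] → max 10  ≤ 18 ✓
[10, 6, 0, 5, 2] → max 10  ≤ 18 ✓
[6, 0, 5, 2, 18] → max 18  ≤ 18 ✓
[0, 5, 2, 18, 8] → max 18  ≤ 18 ✓
[5, 2, 18, 8, 18] → max 18  ≤ 18 ✓
[2, 18, 8, 18, 10] → max 18  ≤ 18 ✓
[18, 8, 18, 10, 12] → max 18  ≤ 18 ✓
[8, 18, 10, 12, 18] → max 18  ≤ 18 ✓
[18, 10, 12, 18, 2] → max 18  ≤ 18 ✓
11 windows satisfy the condition.

11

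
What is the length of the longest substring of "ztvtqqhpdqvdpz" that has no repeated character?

5

add z: [z] len 1
add t: [z, t] len 2
add v: [z, t, v] len 3
add t (repeat t, move left end past it): [v, t] len 2
add q: [v, t, q] len 3
add q (repeat q, move left end past it): [q] len 1
add h: [q, h] len 2
add p: [q, h, p] len 3
add d: [q, h, p, d] len 4
add q (repeat q, move left end past it): [h, p, d, q] len 4
add v: [h, p, d, q, v] len 5
add d (repeat d, move left end past it): [q, v, d] len 3
add p: [q, v, d, p] len 4
add z: [q, v, d, p, z] len 5
Longest all-distinct length: 5.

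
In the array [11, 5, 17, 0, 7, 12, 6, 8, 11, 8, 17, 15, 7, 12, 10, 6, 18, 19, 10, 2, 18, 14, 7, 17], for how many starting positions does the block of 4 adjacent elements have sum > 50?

11 5 17 0 → sum 33
5 17 0 7 → sum 29
17 0 7 12 → sum 36
0 7 12 6 → sum 25
7 12 6 8 → sum 33
12 6 8 11 → sum 37
6 8 11 8 → sum 33
8 11 8 17 → sum 44
11 8 17 15 → sum 51  > 50 ✓
8 17 15 7 → sum 47
17 15 7 12 → sum 51  > 50 ✓
15 7 12 10 → sum 44
7 12 10 6 → sum 35
12 10 6 18 → sum 46
10 6 18 19 → sum 53  > 50 ✓
6 18 19 10 → sum 53  > 50 ✓
18 19 10 2 → sum 49
19 10 2 18 → sum 49
10 2 18 14 → sum 44
2 18 14 7 → sum 41
18 14 7 17 → sum 56  > 50 ✓
5 windows satisfy the condition.

5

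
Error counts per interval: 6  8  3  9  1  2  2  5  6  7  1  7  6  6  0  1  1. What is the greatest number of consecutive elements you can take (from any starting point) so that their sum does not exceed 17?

5

Extend to the right; shrink from the left whenever the sum exceeds 17:
[6] sum 6 len 1
[6, 8] sum 14 len 2
[6, 8, 3] sum 17 len 3
[3, 9] sum 12 len 2
[3, 9, 1] sum 13 len 3
[3, 9, 1, 2] sum 15 len 4
[3, 9, 1, 2, 2] sum 17 len 5
[1, 2, 2, 5] sum 10 len 4
[1, 2, 2, 5, 6] sum 16 len 5
[6, 7] sum 13 len 2
[6, 7, 1] sum 14 len 3
[7, 1, 7] sum 15 len 3
[1, 7, 6] sum 14 len 3
[6, 6] sum 12 len 2
[6, 6, 0] sum 12 len 3
[6, 6, 0, 1] sum 13 len 4
[6, 6, 0, 1, 1] sum 14 len 5
Longest length seen: 5.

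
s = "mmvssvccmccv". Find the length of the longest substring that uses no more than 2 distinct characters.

Extend right; when distinct count exceeds 2, shrink from the left:
[m] 1 distinct, len 1
[m, m] 1 distinct, len 2
[m, m, v] 2 distinct, len 3
[v, s] 2 distinct, len 2
[v, s, s] 2 distinct, len 3
[v, s, s, v] 2 distinct, len 4
[v, c] 2 distinct, len 2
[v, c, c] 2 distinct, len 3
[c, c, m] 2 distinct, len 3
[c, c, m, c] 2 distinct, len 4
[c, c, m, c, c] 2 distinct, len 5
[c, c, v] 2 distinct, len 3
Longest length with ≤2 distinct: 5.

5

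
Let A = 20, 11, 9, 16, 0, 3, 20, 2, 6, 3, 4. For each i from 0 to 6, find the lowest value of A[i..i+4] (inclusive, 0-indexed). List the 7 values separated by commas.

(20, 11, 9, 16, 0) → min 0
(11, 9, 16, 0, 3) → min 0
(9, 16, 0, 3, 20) → min 0
(16, 0, 3, 20, 2) → min 0
(0, 3, 20, 2, 6) → min 0
(3, 20, 2, 6, 3) → min 2
(20, 2, 6, 3, 4) → min 2

0, 0, 0, 0, 0, 2, 2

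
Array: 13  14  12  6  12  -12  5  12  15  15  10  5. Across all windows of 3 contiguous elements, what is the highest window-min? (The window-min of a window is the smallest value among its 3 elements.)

12

Each size-3 window and its min:
(13, 14, 12) → min 12
(14, 12, 6) → min 6
(12, 6, 12) → min 6
(6, 12, -12) → min -12
(12, -12, 5) → min -12
(-12, 5, 12) → min -12
(5, 12, 15) → min 5
(12, 15, 15) → min 12
(15, 15, 10) → min 10
(15, 10, 5) → min 5
Highest of these is 12.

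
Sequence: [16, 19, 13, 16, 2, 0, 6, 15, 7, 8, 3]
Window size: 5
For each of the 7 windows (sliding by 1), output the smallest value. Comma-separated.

[16, 19, 13, 16, 2] → min 2
[19, 13, 16, 2, 0] → min 0
[13, 16, 2, 0, 6] → min 0
[16, 2, 0, 6, 15] → min 0
[2, 0, 6, 15, 7] → min 0
[0, 6, 15, 7, 8] → min 0
[6, 15, 7, 8, 3] → min 3

2, 0, 0, 0, 0, 0, 3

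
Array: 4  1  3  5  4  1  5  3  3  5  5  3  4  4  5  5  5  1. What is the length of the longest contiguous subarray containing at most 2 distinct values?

[4] 1 distinct, len 1
[4, 1] 2 distinct, len 2
[1, 3] 2 distinct, len 2
[3, 5] 2 distinct, len 2
[5, 4] 2 distinct, len 2
[4, 1] 2 distinct, len 2
[1, 5] 2 distinct, len 2
[5, 3] 2 distinct, len 2
[5, 3, 3] 2 distinct, len 3
[5, 3, 3, 5] 2 distinct, len 4
[5, 3, 3, 5, 5] 2 distinct, len 5
[5, 3, 3, 5, 5, 3] 2 distinct, len 6
[3, 4] 2 distinct, len 2
[3, 4, 4] 2 distinct, len 3
[4, 4, 5] 2 distinct, len 3
[4, 4, 5, 5] 2 distinct, len 4
[4, 4, 5, 5, 5] 2 distinct, len 5
[5, 5, 5, 1] 2 distinct, len 4
Longest length with ≤2 distinct: 6.

6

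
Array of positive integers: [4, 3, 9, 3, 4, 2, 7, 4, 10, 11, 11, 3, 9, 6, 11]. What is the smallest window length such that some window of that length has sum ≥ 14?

2

Extend right; whenever the sum reaches 14, record the length and shrink from the left:
add 4: running sum 4 < 14
add 3: running sum 7 < 14
add 9: shortest ending here [4, 3, 9] sum 16, len 3
add 3: shortest ending here [3, 9, 3] sum 15, len 3
add 4: shortest ending here [9, 3, 4] sum 16, len 3
add 2: shortest ending here [9, 3, 4, 2] sum 18, len 4
add 7: shortest ending here [3, 4, 2, 7] sum 16, len 4
add 4: shortest ending here [4, 2, 7, 4] sum 17, len 4
add 10: shortest ending here [4, 10] sum 14, len 2
add 11: shortest ending here [10, 11] sum 21, len 2
add 11: shortest ending here [11, 11] sum 22, len 2
add 3: shortest ending here [11, 3] sum 14, len 2
add 9: shortest ending here [11, 3, 9] sum 23, len 3
add 6: shortest ending here [9, 6] sum 15, len 2
add 11: shortest ending here [6, 11] sum 17, len 2
Shortest qualifying length: 2.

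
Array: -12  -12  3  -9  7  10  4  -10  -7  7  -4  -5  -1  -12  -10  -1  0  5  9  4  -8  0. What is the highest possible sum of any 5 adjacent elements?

17

Window sums for each of the 18 positions:
-12 -12 3 -9 7 → sum -23
-12 3 -9 7 10 → sum -1
3 -9 7 10 4 → sum 15
-9 7 10 4 -10 → sum 2
7 10 4 -10 -7 → sum 4
10 4 -10 -7 7 → sum 4
4 -10 -7 7 -4 → sum -10
-10 -7 7 -4 -5 → sum -19
-7 7 -4 -5 -1 → sum -10
7 -4 -5 -1 -12 → sum -15
-4 -5 -1 -12 -10 → sum -32
-5 -1 -12 -10 -1 → sum -29
-1 -12 -10 -1 0 → sum -24
-12 -10 -1 0 5 → sum -18
-10 -1 0 5 9 → sum 3
-1 0 5 9 4 → sum 17
0 5 9 4 -8 → sum 10
5 9 4 -8 0 → sum 10
Highest of these is 17.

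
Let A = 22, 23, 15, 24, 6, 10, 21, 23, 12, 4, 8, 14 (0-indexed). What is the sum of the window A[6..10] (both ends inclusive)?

Elements at indices 6..10: 21, 23, 12, 4, 8
sum(21, 23, 12, 4, 8) = 68

68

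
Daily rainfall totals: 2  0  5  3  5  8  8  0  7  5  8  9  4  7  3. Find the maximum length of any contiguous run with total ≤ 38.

9

add 2: [2] sum 2, len 1
add 0: [2, 0] sum 2, len 2
add 5: [2, 0, 5] sum 7, len 3
add 3: [2, 0, 5, 3] sum 10, len 4
add 5: [2, 0, 5, 3, 5] sum 15, len 5
add 8: [2, 0, 5, 3, 5, 8] sum 23, len 6
add 8: [2, 0, 5, 3, 5, 8, 8] sum 31, len 7
add 0: [2, 0, 5, 3, 5, 8, 8, 0] sum 31, len 8
add 7: [2, 0, 5, 3, 5, 8, 8, 0, 7] sum 38, len 9
add 5: [3, 5, 8, 8, 0, 7, 5] sum 36, len 7
add 8: [8, 8, 0, 7, 5, 8] sum 36, len 6
add 9: [8, 0, 7, 5, 8, 9] sum 37, len 6
add 4: [0, 7, 5, 8, 9, 4] sum 33, len 6
add 7: [5, 8, 9, 4, 7] sum 33, len 5
add 3: [5, 8, 9, 4, 7, 3] sum 36, len 6
Longest length seen: 9.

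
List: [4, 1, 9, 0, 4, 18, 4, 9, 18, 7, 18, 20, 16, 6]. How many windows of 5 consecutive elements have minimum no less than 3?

6

[4, 1, 9, 0, 4] → min 0
[1, 9, 0, 4, 18] → min 0
[9, 0, 4, 18, 4] → min 0
[0, 4, 18, 4, 9] → min 0
[4, 18, 4, 9, 18] → min 4  ≥ 3 ✓
[18, 4, 9, 18, 7] → min 4  ≥ 3 ✓
[4, 9, 18, 7, 18] → min 4  ≥ 3 ✓
[9, 18, 7, 18, 20] → min 7  ≥ 3 ✓
[18, 7, 18, 20, 16] → min 7  ≥ 3 ✓
[7, 18, 20, 16, 6] → min 6  ≥ 3 ✓
6 windows satisfy the condition.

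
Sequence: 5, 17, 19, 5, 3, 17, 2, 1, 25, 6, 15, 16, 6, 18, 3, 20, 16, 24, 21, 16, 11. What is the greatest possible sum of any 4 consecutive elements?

81

5 17 19 5 → sum 46
17 19 5 3 → sum 44
19 5 3 17 → sum 44
5 3 17 2 → sum 27
3 17 2 1 → sum 23
17 2 1 25 → sum 45
2 1 25 6 → sum 34
1 25 6 15 → sum 47
25 6 15 16 → sum 62
6 15 16 6 → sum 43
15 16 6 18 → sum 55
16 6 18 3 → sum 43
6 18 3 20 → sum 47
18 3 20 16 → sum 57
3 20 16 24 → sum 63
20 16 24 21 → sum 81
16 24 21 16 → sum 77
24 21 16 11 → sum 72
Greatest of these is 81.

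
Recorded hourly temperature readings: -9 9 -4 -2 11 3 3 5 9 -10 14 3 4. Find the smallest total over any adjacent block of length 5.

Each size-5 window and its sum:
(-9, 9, -4, -2, 11) → sum 5
(9, -4, -2, 11, 3) → sum 17
(-4, -2, 11, 3, 3) → sum 11
(-2, 11, 3, 3, 5) → sum 20
(11, 3, 3, 5, 9) → sum 31
(3, 3, 5, 9, -10) → sum 10
(3, 5, 9, -10, 14) → sum 21
(5, 9, -10, 14, 3) → sum 21
(9, -10, 14, 3, 4) → sum 20
Smallest of these is 5.

5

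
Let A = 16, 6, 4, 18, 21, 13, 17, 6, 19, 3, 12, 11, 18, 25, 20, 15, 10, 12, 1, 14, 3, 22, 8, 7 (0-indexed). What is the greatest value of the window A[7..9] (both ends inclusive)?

Elements at indices 7..9: 6, 19, 3
max(6, 19, 3) = 19

19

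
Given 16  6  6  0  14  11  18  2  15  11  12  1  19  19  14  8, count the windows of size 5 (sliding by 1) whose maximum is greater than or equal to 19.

4

16 6 6 0 14 → max 16
6 6 0 14 11 → max 14
6 0 14 11 18 → max 18
0 14 11 18 2 → max 18
14 11 18 2 15 → max 18
11 18 2 15 11 → max 18
18 2 15 11 12 → max 18
2 15 11 12 1 → max 15
15 11 12 1 19 → max 19  ≥ 19 ✓
11 12 1 19 19 → max 19  ≥ 19 ✓
12 1 19 19 14 → max 19  ≥ 19 ✓
1 19 19 14 8 → max 19  ≥ 19 ✓
4 windows satisfy the condition.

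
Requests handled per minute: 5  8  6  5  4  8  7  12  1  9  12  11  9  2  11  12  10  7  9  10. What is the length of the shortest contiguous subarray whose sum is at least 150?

Extend right; whenever the sum reaches 150, record the length and shrink from the left:
add 5: running sum 5 < 150
add 8: running sum 13 < 150
add 6: running sum 19 < 150
add 5: running sum 24 < 150
add 4: running sum 28 < 150
add 8: running sum 36 < 150
add 7: running sum 43 < 150
add 12: running sum 55 < 150
add 1: running sum 56 < 150
add 9: running sum 65 < 150
add 12: running sum 77 < 150
add 11: running sum 88 < 150
add 9: running sum 97 < 150
add 2: running sum 99 < 150
add 11: running sum 110 < 150
add 12: running sum 122 < 150
add 10: running sum 132 < 150
add 7: running sum 139 < 150
add 9: running sum 148 < 150
add 10: shortest ending here [8, 6, 5, 4, 8, 7, 12, 1, 9, 12, 11, 9, 2, 11, 12, 10, 7, 9, 10] sum 153, len 19
Shortest qualifying length: 19.

19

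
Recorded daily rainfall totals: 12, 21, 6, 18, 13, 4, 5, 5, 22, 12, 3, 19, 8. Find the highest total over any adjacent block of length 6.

[12, 21, 6, 18, 13, 4] → sum 74
[21, 6, 18, 13, 4, 5] → sum 67
[6, 18, 13, 4, 5, 5] → sum 51
[18, 13, 4, 5, 5, 22] → sum 67
[13, 4, 5, 5, 22, 12] → sum 61
[4, 5, 5, 22, 12, 3] → sum 51
[5, 5, 22, 12, 3, 19] → sum 66
[5, 22, 12, 3, 19, 8] → sum 69
Highest of these is 74.

74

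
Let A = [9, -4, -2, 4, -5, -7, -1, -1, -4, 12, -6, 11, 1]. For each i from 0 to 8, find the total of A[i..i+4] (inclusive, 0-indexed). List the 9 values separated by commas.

2, -14, -11, -10, -18, -1, 0, 12, 14

Sliding a size-5 window across the 13 values:
9 -4 -2 4 -5 → sum 2
-4 -2 4 -5 -7 → sum -14
-2 4 -5 -7 -1 → sum -11
4 -5 -7 -1 -1 → sum -10
-5 -7 -1 -1 -4 → sum -18
-7 -1 -1 -4 12 → sum -1
-1 -1 -4 12 -6 → sum 0
-1 -4 12 -6 11 → sum 12
-4 12 -6 11 1 → sum 14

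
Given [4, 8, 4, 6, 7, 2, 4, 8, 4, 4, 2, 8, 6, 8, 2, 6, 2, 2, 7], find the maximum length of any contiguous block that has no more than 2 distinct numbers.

4

[4] 1 distinct, len 1
[4, 8] 2 distinct, len 2
[4, 8, 4] 2 distinct, len 3
[4, 6] 2 distinct, len 2
[6, 7] 2 distinct, len 2
[7, 2] 2 distinct, len 2
[2, 4] 2 distinct, len 2
[4, 8] 2 distinct, len 2
[4, 8, 4] 2 distinct, len 3
[4, 8, 4, 4] 2 distinct, len 4
[4, 4, 2] 2 distinct, len 3
[2, 8] 2 distinct, len 2
[8, 6] 2 distinct, len 2
[8, 6, 8] 2 distinct, len 3
[8, 2] 2 distinct, len 2
[2, 6] 2 distinct, len 2
[2, 6, 2] 2 distinct, len 3
[2, 6, 2, 2] 2 distinct, len 4
[2, 2, 7] 2 distinct, len 3
Longest length with ≤2 distinct: 4.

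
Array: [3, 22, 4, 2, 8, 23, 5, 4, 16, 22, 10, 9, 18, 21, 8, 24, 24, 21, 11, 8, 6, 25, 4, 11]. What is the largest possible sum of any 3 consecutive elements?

69

Each size-3 window and its sum:
[3, 22, 4] → sum 29
[22, 4, 2] → sum 28
[4, 2, 8] → sum 14
[2, 8, 23] → sum 33
[8, 23, 5] → sum 36
[23, 5, 4] → sum 32
[5, 4, 16] → sum 25
[4, 16, 22] → sum 42
[16, 22, 10] → sum 48
[22, 10, 9] → sum 41
[10, 9, 18] → sum 37
[9, 18, 21] → sum 48
[18, 21, 8] → sum 47
[21, 8, 24] → sum 53
[8, 24, 24] → sum 56
[24, 24, 21] → sum 69
[24, 21, 11] → sum 56
[21, 11, 8] → sum 40
[11, 8, 6] → sum 25
[8, 6, 25] → sum 39
[6, 25, 4] → sum 35
[25, 4, 11] → sum 40
Largest of these is 69.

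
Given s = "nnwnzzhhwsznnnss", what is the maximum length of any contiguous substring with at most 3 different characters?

[n] 1 distinct, len 1
[n, n] 1 distinct, len 2
[n, n, w] 2 distinct, len 3
[n, n, w, n] 2 distinct, len 4
[n, n, w, n, z] 3 distinct, len 5
[n, n, w, n, z, z] 3 distinct, len 6
[n, z, z, h] 3 distinct, len 4
[n, z, z, h, h] 3 distinct, len 5
[z, z, h, h, w] 3 distinct, len 5
[h, h, w, s] 3 distinct, len 4
[w, s, z] 3 distinct, len 3
[s, z, n] 3 distinct, len 3
[s, z, n, n] 3 distinct, len 4
[s, z, n, n, n] 3 distinct, len 5
[s, z, n, n, n, s] 3 distinct, len 6
[s, z, n, n, n, s, s] 3 distinct, len 7
Longest length with ≤3 distinct: 7.

7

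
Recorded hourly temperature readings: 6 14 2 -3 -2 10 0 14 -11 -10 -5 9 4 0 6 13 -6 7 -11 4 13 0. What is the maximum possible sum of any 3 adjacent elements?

[6, 14, 2] → sum 22
[14, 2, -3] → sum 13
[2, -3, -2] → sum -3
[-3, -2, 10] → sum 5
[-2, 10, 0] → sum 8
[10, 0, 14] → sum 24
[0, 14, -11] → sum 3
[14, -11, -10] → sum -7
[-11, -10, -5] → sum -26
[-10, -5, 9] → sum -6
[-5, 9, 4] → sum 8
[9, 4, 0] → sum 13
[4, 0, 6] → sum 10
[0, 6, 13] → sum 19
[6, 13, -6] → sum 13
[13, -6, 7] → sum 14
[-6, 7, -11] → sum -10
[7, -11, 4] → sum 0
[-11, 4, 13] → sum 6
[4, 13, 0] → sum 17
Maximum of these is 24.

24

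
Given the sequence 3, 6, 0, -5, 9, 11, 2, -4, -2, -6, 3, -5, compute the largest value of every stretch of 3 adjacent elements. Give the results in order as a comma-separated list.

[3, 6, 0] → max 6
[6, 0, -5] → max 6
[0, -5, 9] → max 9
[-5, 9, 11] → max 11
[9, 11, 2] → max 11
[11, 2, -4] → max 11
[2, -4, -2] → max 2
[-4, -2, -6] → max -2
[-2, -6, 3] → max 3
[-6, 3, -5] → max 3

6, 6, 9, 11, 11, 11, 2, -2, 3, 3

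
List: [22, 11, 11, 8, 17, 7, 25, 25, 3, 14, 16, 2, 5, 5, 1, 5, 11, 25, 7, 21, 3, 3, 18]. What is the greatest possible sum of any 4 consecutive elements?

74

Each size-4 window and its sum:
(22, 11, 11, 8) → sum 52
(11, 11, 8, 17) → sum 47
(11, 8, 17, 7) → sum 43
(8, 17, 7, 25) → sum 57
(17, 7, 25, 25) → sum 74
(7, 25, 25, 3) → sum 60
(25, 25, 3, 14) → sum 67
(25, 3, 14, 16) → sum 58
(3, 14, 16, 2) → sum 35
(14, 16, 2, 5) → sum 37
(16, 2, 5, 5) → sum 28
(2, 5, 5, 1) → sum 13
(5, 5, 1, 5) → sum 16
(5, 1, 5, 11) → sum 22
(1, 5, 11, 25) → sum 42
(5, 11, 25, 7) → sum 48
(11, 25, 7, 21) → sum 64
(25, 7, 21, 3) → sum 56
(7, 21, 3, 3) → sum 34
(21, 3, 3, 18) → sum 45
Greatest of these is 74.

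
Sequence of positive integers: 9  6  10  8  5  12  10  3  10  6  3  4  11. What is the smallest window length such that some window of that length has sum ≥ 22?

Extend right; whenever the sum reaches 22, record the length and shrink from the left:
add 9: running sum 9 < 22
add 6: running sum 15 < 22
end 2: [9, 6, 10] sum 25, len 3
end 3: [6, 10, 8] sum 24, len 3
end 4: [10, 8, 5] sum 23, len 3
end 5: [8, 5, 12] sum 25, len 3
end 6: [12, 10] sum 22, len 2
end 7: [12, 10, 3] sum 25, len 3
end 8: [10, 3, 10] sum 23, len 3
end 9: [10, 3, 10, 6] sum 29, len 4
end 10: [3, 10, 6, 3] sum 22, len 4
end 11: [10, 6, 3, 4] sum 23, len 4
end 12: [6, 3, 4, 11] sum 24, len 4
Shortest qualifying length: 2.

2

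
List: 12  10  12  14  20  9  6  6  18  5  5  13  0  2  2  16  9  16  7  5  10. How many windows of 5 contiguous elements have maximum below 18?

12 10 12 14 20 → max 20
10 12 14 20 9 → max 20
12 14 20 9 6 → max 20
14 20 9 6 6 → max 20
20 9 6 6 18 → max 20
9 6 6 18 5 → max 18
6 6 18 5 5 → max 18
6 18 5 5 13 → max 18
18 5 5 13 0 → max 18
5 5 13 0 2 → max 13  < 18 ✓
5 13 0 2 2 → max 13  < 18 ✓
13 0 2 2 16 → max 16  < 18 ✓
0 2 2 16 9 → max 16  < 18 ✓
2 2 16 9 16 → max 16  < 18 ✓
2 16 9 16 7 → max 16  < 18 ✓
16 9 16 7 5 → max 16  < 18 ✓
9 16 7 5 10 → max 16  < 18 ✓
8 windows satisfy the condition.

8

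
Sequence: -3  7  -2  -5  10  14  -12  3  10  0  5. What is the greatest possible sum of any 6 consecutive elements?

25

[-3, 7, -2, -5, 10, 14] → sum 21
[7, -2, -5, 10, 14, -12] → sum 12
[-2, -5, 10, 14, -12, 3] → sum 8
[-5, 10, 14, -12, 3, 10] → sum 20
[10, 14, -12, 3, 10, 0] → sum 25
[14, -12, 3, 10, 0, 5] → sum 20
Greatest of these is 25.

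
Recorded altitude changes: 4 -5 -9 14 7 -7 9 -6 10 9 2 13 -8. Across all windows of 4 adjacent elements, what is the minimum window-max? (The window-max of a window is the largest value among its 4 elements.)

Window maxs for each of the 10 positions:
4 -5 -9 14 → max 14
-5 -9 14 7 → max 14
-9 14 7 -7 → max 14
14 7 -7 9 → max 14
7 -7 9 -6 → max 9
-7 9 -6 10 → max 10
9 -6 10 9 → max 10
-6 10 9 2 → max 10
10 9 2 13 → max 13
9 2 13 -8 → max 13
Minimum of these is 9.

9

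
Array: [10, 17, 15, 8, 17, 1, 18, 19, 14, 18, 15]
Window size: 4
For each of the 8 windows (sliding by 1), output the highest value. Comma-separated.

[10, 17, 15, 8] → max 17
[17, 15, 8, 17] → max 17
[15, 8, 17, 1] → max 17
[8, 17, 1, 18] → max 18
[17, 1, 18, 19] → max 19
[1, 18, 19, 14] → max 19
[18, 19, 14, 18] → max 19
[19, 14, 18, 15] → max 19

17, 17, 17, 18, 19, 19, 19, 19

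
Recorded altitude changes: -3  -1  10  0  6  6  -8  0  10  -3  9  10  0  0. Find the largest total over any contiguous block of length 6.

26

[-3, -1, 10, 0, 6, 6] → sum 18
[-1, 10, 0, 6, 6, -8] → sum 13
[10, 0, 6, 6, -8, 0] → sum 14
[0, 6, 6, -8, 0, 10] → sum 14
[6, 6, -8, 0, 10, -3] → sum 11
[6, -8, 0, 10, -3, 9] → sum 14
[-8, 0, 10, -3, 9, 10] → sum 18
[0, 10, -3, 9, 10, 0] → sum 26
[10, -3, 9, 10, 0, 0] → sum 26
Largest of these is 26.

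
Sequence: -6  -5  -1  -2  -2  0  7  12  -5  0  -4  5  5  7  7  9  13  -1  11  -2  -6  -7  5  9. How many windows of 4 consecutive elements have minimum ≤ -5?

[-6, -5, -1, -2] → min -6  ≤ -5 ✓
[-5, -1, -2, -2] → min -5  ≤ -5 ✓
[-1, -2, -2, 0] → min -2
[-2, -2, 0, 7] → min -2
[-2, 0, 7, 12] → min -2
[0, 7, 12, -5] → min -5  ≤ -5 ✓
[7, 12, -5, 0] → min -5  ≤ -5 ✓
[12, -5, 0, -4] → min -5  ≤ -5 ✓
[-5, 0, -4, 5] → min -5  ≤ -5 ✓
[0, -4, 5, 5] → min -4
[-4, 5, 5, 7] → min -4
[5, 5, 7, 7] → min 5
[5, 7, 7, 9] → min 5
[7, 7, 9, 13] → min 7
[7, 9, 13, -1] → min -1
[9, 13, -1, 11] → min -1
[13, -1, 11, -2] → min -2
[-1, 11, -2, -6] → min -6  ≤ -5 ✓
[11, -2, -6, -7] → min -7  ≤ -5 ✓
[-2, -6, -7, 5] → min -7  ≤ -5 ✓
[-6, -7, 5, 9] → min -7  ≤ -5 ✓
10 windows satisfy the condition.

10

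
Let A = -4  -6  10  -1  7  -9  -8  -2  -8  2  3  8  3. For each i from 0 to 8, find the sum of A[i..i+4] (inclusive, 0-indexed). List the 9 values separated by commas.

[-4, -6, 10, -1, 7] → sum 6
[-6, 10, -1, 7, -9] → sum 1
[10, -1, 7, -9, -8] → sum -1
[-1, 7, -9, -8, -2] → sum -13
[7, -9, -8, -2, -8] → sum -20
[-9, -8, -2, -8, 2] → sum -25
[-8, -2, -8, 2, 3] → sum -13
[-2, -8, 2, 3, 8] → sum 3
[-8, 2, 3, 8, 3] → sum 8

6, 1, -1, -13, -20, -25, -13, 3, 8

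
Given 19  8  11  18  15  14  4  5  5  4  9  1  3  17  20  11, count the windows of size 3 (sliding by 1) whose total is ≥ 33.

[19, 8, 11] → sum 38  ≥ 33 ✓
[8, 11, 18] → sum 37  ≥ 33 ✓
[11, 18, 15] → sum 44  ≥ 33 ✓
[18, 15, 14] → sum 47  ≥ 33 ✓
[15, 14, 4] → sum 33  ≥ 33 ✓
[14, 4, 5] → sum 23
[4, 5, 5] → sum 14
[5, 5, 4] → sum 14
[5, 4, 9] → sum 18
[4, 9, 1] → sum 14
[9, 1, 3] → sum 13
[1, 3, 17] → sum 21
[3, 17, 20] → sum 40  ≥ 33 ✓
[17, 20, 11] → sum 48  ≥ 33 ✓
7 windows satisfy the condition.

7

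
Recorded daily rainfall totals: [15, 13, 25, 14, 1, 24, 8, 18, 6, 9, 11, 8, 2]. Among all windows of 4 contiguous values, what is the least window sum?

15 13 25 14 → sum 67
13 25 14 1 → sum 53
25 14 1 24 → sum 64
14 1 24 8 → sum 47
1 24 8 18 → sum 51
24 8 18 6 → sum 56
8 18 6 9 → sum 41
18 6 9 11 → sum 44
6 9 11 8 → sum 34
9 11 8 2 → sum 30
Least of these is 30.

30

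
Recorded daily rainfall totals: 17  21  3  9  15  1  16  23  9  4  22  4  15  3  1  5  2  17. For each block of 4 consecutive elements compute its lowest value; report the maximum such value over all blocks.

Window mins for each of the 15 positions:
[17, 21, 3, 9] → min 3
[21, 3, 9, 15] → min 3
[3, 9, 15, 1] → min 1
[9, 15, 1, 16] → min 1
[15, 1, 16, 23] → min 1
[1, 16, 23, 9] → min 1
[16, 23, 9, 4] → min 4
[23, 9, 4, 22] → min 4
[9, 4, 22, 4] → min 4
[4, 22, 4, 15] → min 4
[22, 4, 15, 3] → min 3
[4, 15, 3, 1] → min 1
[15, 3, 1, 5] → min 1
[3, 1, 5, 2] → min 1
[1, 5, 2, 17] → min 1
Maximum of these is 4.

4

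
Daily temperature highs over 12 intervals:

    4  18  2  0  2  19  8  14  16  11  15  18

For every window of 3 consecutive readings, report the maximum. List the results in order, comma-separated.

18, 18, 2, 19, 19, 19, 16, 16, 16, 18

4 18 2 → max 18
18 2 0 → max 18
2 0 2 → max 2
0 2 19 → max 19
2 19 8 → max 19
19 8 14 → max 19
8 14 16 → max 16
14 16 11 → max 16
16 11 15 → max 16
11 15 18 → max 18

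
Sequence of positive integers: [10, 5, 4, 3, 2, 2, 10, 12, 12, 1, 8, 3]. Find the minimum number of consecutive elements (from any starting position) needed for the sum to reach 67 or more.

11

add 10: running sum 10 < 67
add 5: running sum 15 < 67
add 4: running sum 19 < 67
add 3: running sum 22 < 67
add 2: running sum 24 < 67
add 2: running sum 26 < 67
add 10: running sum 36 < 67
add 12: running sum 48 < 67
add 12: running sum 60 < 67
add 1: running sum 61 < 67
end 10: [10, 5, 4, 3, 2, 2, 10, 12, 12, 1, 8] sum 69, len 11
end 11: [10, 5, 4, 3, 2, 2, 10, 12, 12, 1, 8, 3] sum 72, len 12
Shortest qualifying length: 11.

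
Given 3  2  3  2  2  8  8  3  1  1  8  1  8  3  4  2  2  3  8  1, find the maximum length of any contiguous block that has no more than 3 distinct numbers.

[3] 1 distinct, len 1
[3, 2] 2 distinct, len 2
[3, 2, 3] 2 distinct, len 3
[3, 2, 3, 2] 2 distinct, len 4
[3, 2, 3, 2, 2] 2 distinct, len 5
[3, 2, 3, 2, 2, 8] 3 distinct, len 6
[3, 2, 3, 2, 2, 8, 8] 3 distinct, len 7
[3, 2, 3, 2, 2, 8, 8, 3] 3 distinct, len 8
[8, 8, 3, 1] 3 distinct, len 4
[8, 8, 3, 1, 1] 3 distinct, len 5
[8, 8, 3, 1, 1, 8] 3 distinct, len 6
[8, 8, 3, 1, 1, 8, 1] 3 distinct, len 7
[8, 8, 3, 1, 1, 8, 1, 8] 3 distinct, len 8
[8, 8, 3, 1, 1, 8, 1, 8, 3] 3 distinct, len 9
[8, 3, 4] 3 distinct, len 3
[3, 4, 2] 3 distinct, len 3
[3, 4, 2, 2] 3 distinct, len 4
[3, 4, 2, 2, 3] 3 distinct, len 5
[2, 2, 3, 8] 3 distinct, len 4
[3, 8, 1] 3 distinct, len 3
Longest length with ≤3 distinct: 9.

9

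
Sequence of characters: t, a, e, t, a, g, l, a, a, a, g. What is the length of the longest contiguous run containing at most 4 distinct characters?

8

[t] 1 distinct, len 1
[t, a] 2 distinct, len 2
[t, a, e] 3 distinct, len 3
[t, a, e, t] 3 distinct, len 4
[t, a, e, t, a] 3 distinct, len 5
[t, a, e, t, a, g] 4 distinct, len 6
[t, a, g, l] 4 distinct, len 4
[t, a, g, l, a] 4 distinct, len 5
[t, a, g, l, a, a] 4 distinct, len 6
[t, a, g, l, a, a, a] 4 distinct, len 7
[t, a, g, l, a, a, a, g] 4 distinct, len 8
Longest length with ≤4 distinct: 8.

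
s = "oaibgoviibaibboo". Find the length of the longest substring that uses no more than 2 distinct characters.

Extend right; when distinct count exceeds 2, shrink from the left:
add o: window [o] (1 distinct), len 1
add a: window [o, a] (2 distinct), len 2
add i: window [a, i] (2 distinct), len 2
add b: window [i, b] (2 distinct), len 2
add g: window [b, g] (2 distinct), len 2
add o: window [g, o] (2 distinct), len 2
add v: window [o, v] (2 distinct), len 2
add i: window [v, i] (2 distinct), len 2
add i: window [v, i, i] (2 distinct), len 3
add b: window [i, i, b] (2 distinct), len 3
add a: window [b, a] (2 distinct), len 2
add i: window [a, i] (2 distinct), len 2
add b: window [i, b] (2 distinct), len 2
add b: window [i, b, b] (2 distinct), len 3
add o: window [b, b, o] (2 distinct), len 3
add o: window [b, b, o, o] (2 distinct), len 4
Longest length with ≤2 distinct: 4.

4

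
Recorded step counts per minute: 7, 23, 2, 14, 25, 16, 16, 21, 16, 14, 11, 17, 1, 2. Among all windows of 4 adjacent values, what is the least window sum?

7 23 2 14 → sum 46
23 2 14 25 → sum 64
2 14 25 16 → sum 57
14 25 16 16 → sum 71
25 16 16 21 → sum 78
16 16 21 16 → sum 69
16 21 16 14 → sum 67
21 16 14 11 → sum 62
16 14 11 17 → sum 58
14 11 17 1 → sum 43
11 17 1 2 → sum 31
Least of these is 31.

31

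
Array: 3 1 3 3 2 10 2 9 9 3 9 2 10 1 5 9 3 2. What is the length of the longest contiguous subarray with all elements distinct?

6

[3] len 1
[3, 1] len 2
[1, 3] len 2
[3] len 1
[3, 2] len 2
[3, 2, 10] len 3
[10, 2] len 2
[10, 2, 9] len 3
[9] len 1
[9, 3] len 2
[3, 9] len 2
[3, 9, 2] len 3
[3, 9, 2, 10] len 4
[3, 9, 2, 10, 1] len 5
[3, 9, 2, 10, 1, 5] len 6
[2, 10, 1, 5, 9] len 5
[2, 10, 1, 5, 9, 3] len 6
[10, 1, 5, 9, 3, 2] len 6
Longest all-distinct length: 6.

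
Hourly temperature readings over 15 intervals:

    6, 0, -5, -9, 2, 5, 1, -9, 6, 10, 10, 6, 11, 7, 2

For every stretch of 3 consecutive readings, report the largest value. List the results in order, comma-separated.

6 0 -5 → max 6
0 -5 -9 → max 0
-5 -9 2 → max 2
-9 2 5 → max 5
2 5 1 → max 5
5 1 -9 → max 5
1 -9 6 → max 6
-9 6 10 → max 10
6 10 10 → max 10
10 10 6 → max 10
10 6 11 → max 11
6 11 7 → max 11
11 7 2 → max 11

6, 0, 2, 5, 5, 5, 6, 10, 10, 10, 11, 11, 11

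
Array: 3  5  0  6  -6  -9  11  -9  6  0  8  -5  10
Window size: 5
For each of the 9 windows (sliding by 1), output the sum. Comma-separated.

8, -4, 2, -7, -7, -1, 16, 0, 19

Sliding a size-5 window across the 13 values:
[3, 5, 0, 6, -6] → sum 8
[5, 0, 6, -6, -9] → sum -4
[0, 6, -6, -9, 11] → sum 2
[6, -6, -9, 11, -9] → sum -7
[-6, -9, 11, -9, 6] → sum -7
[-9, 11, -9, 6, 0] → sum -1
[11, -9, 6, 0, 8] → sum 16
[-9, 6, 0, 8, -5] → sum 0
[6, 0, 8, -5, 10] → sum 19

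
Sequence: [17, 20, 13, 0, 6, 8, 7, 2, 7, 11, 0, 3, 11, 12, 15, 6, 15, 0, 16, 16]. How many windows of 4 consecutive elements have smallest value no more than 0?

[17, 20, 13, 0] → min 0  ≤ 0 ✓
[20, 13, 0, 6] → min 0  ≤ 0 ✓
[13, 0, 6, 8] → min 0  ≤ 0 ✓
[0, 6, 8, 7] → min 0  ≤ 0 ✓
[6, 8, 7, 2] → min 2
[8, 7, 2, 7] → min 2
[7, 2, 7, 11] → min 2
[2, 7, 11, 0] → min 0  ≤ 0 ✓
[7, 11, 0, 3] → min 0  ≤ 0 ✓
[11, 0, 3, 11] → min 0  ≤ 0 ✓
[0, 3, 11, 12] → min 0  ≤ 0 ✓
[3, 11, 12, 15] → min 3
[11, 12, 15, 6] → min 6
[12, 15, 6, 15] → min 6
[15, 6, 15, 0] → min 0  ≤ 0 ✓
[6, 15, 0, 16] → min 0  ≤ 0 ✓
[15, 0, 16, 16] → min 0  ≤ 0 ✓
11 windows satisfy the condition.

11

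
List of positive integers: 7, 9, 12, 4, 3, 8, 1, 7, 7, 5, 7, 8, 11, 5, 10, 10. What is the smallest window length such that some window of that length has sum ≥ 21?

add 7: running sum 7 < 21
add 9: running sum 16 < 21
add 12: shortest ending here [9, 12] sum 21, len 2
add 4: shortest ending here [9, 12, 4] sum 25, len 3
add 3: shortest ending here [9, 12, 4, 3] sum 28, len 4
add 8: shortest ending here [12, 4, 3, 8] sum 27, len 4
add 1: shortest ending here [12, 4, 3, 8, 1] sum 28, len 5
add 7: shortest ending here [4, 3, 8, 1, 7] sum 23, len 5
add 7: shortest ending here [8, 1, 7, 7] sum 23, len 4
add 5: shortest ending here [8, 1, 7, 7, 5] sum 28, len 5
add 7: shortest ending here [7, 7, 5, 7] sum 26, len 4
add 8: shortest ending here [7, 5, 7, 8] sum 27, len 4
add 11: shortest ending here [7, 8, 11] sum 26, len 3
add 5: shortest ending here [8, 11, 5] sum 24, len 3
add 10: shortest ending here [11, 5, 10] sum 26, len 3
add 10: shortest ending here [5, 10, 10] sum 25, len 3
Shortest qualifying length: 2.

2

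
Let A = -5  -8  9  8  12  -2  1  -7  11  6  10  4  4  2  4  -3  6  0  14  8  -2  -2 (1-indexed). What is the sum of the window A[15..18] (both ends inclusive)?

Elements at indices 15..18: 4, -3, 6, 0
sum(4, -3, 6, 0) = 7

7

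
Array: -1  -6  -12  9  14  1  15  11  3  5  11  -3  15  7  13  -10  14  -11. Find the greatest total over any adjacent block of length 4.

Window sums for each of the 15 positions:
-1 -6 -12 9 → sum -10
-6 -12 9 14 → sum 5
-12 9 14 1 → sum 12
9 14 1 15 → sum 39
14 1 15 11 → sum 41
1 15 11 3 → sum 30
15 11 3 5 → sum 34
11 3 5 11 → sum 30
3 5 11 -3 → sum 16
5 11 -3 15 → sum 28
11 -3 15 7 → sum 30
-3 15 7 13 → sum 32
15 7 13 -10 → sum 25
7 13 -10 14 → sum 24
13 -10 14 -11 → sum 6
Greatest of these is 41.

41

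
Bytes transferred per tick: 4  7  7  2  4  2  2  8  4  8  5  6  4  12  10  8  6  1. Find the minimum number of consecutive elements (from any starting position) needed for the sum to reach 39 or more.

Extend right; whenever the sum reaches 39, record the length and shrink from the left:
add 4: running sum 4 < 39
add 7: running sum 11 < 39
add 7: running sum 18 < 39
add 2: running sum 20 < 39
add 4: running sum 24 < 39
add 2: running sum 26 < 39
add 2: running sum 28 < 39
add 8: running sum 36 < 39
end 8: [4, 7, 7, 2, 4, 2, 2, 8, 4] sum 40, len 9
end 9: [7, 7, 2, 4, 2, 2, 8, 4, 8] sum 44, len 9
end 10: [7, 2, 4, 2, 2, 8, 4, 8, 5] sum 42, len 9
end 11: [4, 2, 2, 8, 4, 8, 5, 6] sum 39, len 8
end 12: [2, 2, 8, 4, 8, 5, 6, 4] sum 39, len 8
end 13: [4, 8, 5, 6, 4, 12] sum 39, len 6
end 14: [8, 5, 6, 4, 12, 10] sum 45, len 6
end 15: [6, 4, 12, 10, 8] sum 40, len 5
end 16: [4, 12, 10, 8, 6] sum 40, len 5
end 17: [4, 12, 10, 8, 6, 1] sum 41, len 6
Shortest qualifying length: 5.

5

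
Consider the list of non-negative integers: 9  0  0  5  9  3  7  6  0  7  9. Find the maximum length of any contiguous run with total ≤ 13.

3

[9] sum 9 len 1
[9, 0] sum 9 len 2
[9, 0, 0] sum 9 len 3
[0, 0, 5] sum 5 len 3
[9] sum 9 len 1
[9, 3] sum 12 len 2
[3, 7] sum 10 len 2
[7, 6] sum 13 len 2
[7, 6, 0] sum 13 len 3
[6, 0, 7] sum 13 len 3
[9] sum 9 len 1
Longest length seen: 3.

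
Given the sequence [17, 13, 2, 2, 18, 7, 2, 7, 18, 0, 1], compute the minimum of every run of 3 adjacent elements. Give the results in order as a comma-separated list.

17 13 2 → min 2
13 2 2 → min 2
2 2 18 → min 2
2 18 7 → min 2
18 7 2 → min 2
7 2 7 → min 2
2 7 18 → min 2
7 18 0 → min 0
18 0 1 → min 0

2, 2, 2, 2, 2, 2, 2, 0, 0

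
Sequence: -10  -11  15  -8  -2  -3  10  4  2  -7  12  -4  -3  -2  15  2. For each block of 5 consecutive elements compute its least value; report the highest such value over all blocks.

-3

-10 -11 15 -8 -2 → min -11
-11 15 -8 -2 -3 → min -11
15 -8 -2 -3 10 → min -8
-8 -2 -3 10 4 → min -8
-2 -3 10 4 2 → min -3
-3 10 4 2 -7 → min -7
10 4 2 -7 12 → min -7
4 2 -7 12 -4 → min -7
2 -7 12 -4 -3 → min -7
-7 12 -4 -3 -2 → min -7
12 -4 -3 -2 15 → min -4
-4 -3 -2 15 2 → min -4
Highest of these is -3.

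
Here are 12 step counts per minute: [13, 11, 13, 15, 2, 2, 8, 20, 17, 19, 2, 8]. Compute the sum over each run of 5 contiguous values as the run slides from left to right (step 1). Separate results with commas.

(13, 11, 13, 15, 2) → sum 54
(11, 13, 15, 2, 2) → sum 43
(13, 15, 2, 2, 8) → sum 40
(15, 2, 2, 8, 20) → sum 47
(2, 2, 8, 20, 17) → sum 49
(2, 8, 20, 17, 19) → sum 66
(8, 20, 17, 19, 2) → sum 66
(20, 17, 19, 2, 8) → sum 66

54, 43, 40, 47, 49, 66, 66, 66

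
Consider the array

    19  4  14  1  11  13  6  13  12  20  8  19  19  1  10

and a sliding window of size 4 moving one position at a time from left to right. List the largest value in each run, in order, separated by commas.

19, 14, 14, 13, 13, 13, 20, 20, 20, 20, 19, 19

19 4 14 1 → max 19
4 14 1 11 → max 14
14 1 11 13 → max 14
1 11 13 6 → max 13
11 13 6 13 → max 13
13 6 13 12 → max 13
6 13 12 20 → max 20
13 12 20 8 → max 20
12 20 8 19 → max 20
20 8 19 19 → max 20
8 19 19 1 → max 19
19 19 1 10 → max 19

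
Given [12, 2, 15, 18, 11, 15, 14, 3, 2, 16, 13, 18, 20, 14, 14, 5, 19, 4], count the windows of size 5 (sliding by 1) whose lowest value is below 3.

[12, 2, 15, 18, 11] → min 2  < 3 ✓
[2, 15, 18, 11, 15] → min 2  < 3 ✓
[15, 18, 11, 15, 14] → min 11
[18, 11, 15, 14, 3] → min 3
[11, 15, 14, 3, 2] → min 2  < 3 ✓
[15, 14, 3, 2, 16] → min 2  < 3 ✓
[14, 3, 2, 16, 13] → min 2  < 3 ✓
[3, 2, 16, 13, 18] → min 2  < 3 ✓
[2, 16, 13, 18, 20] → min 2  < 3 ✓
[16, 13, 18, 20, 14] → min 13
[13, 18, 20, 14, 14] → min 13
[18, 20, 14, 14, 5] → min 5
[20, 14, 14, 5, 19] → min 5
[14, 14, 5, 19, 4] → min 4
7 windows satisfy the condition.

7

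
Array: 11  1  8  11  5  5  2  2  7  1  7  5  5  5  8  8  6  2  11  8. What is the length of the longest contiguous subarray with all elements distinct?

[11] len 1
[11, 1] len 2
[11, 1, 8] len 3
[1, 8, 11] len 3
[1, 8, 11, 5] len 4
[5] len 1
[5, 2] len 2
[2] len 1
[2, 7] len 2
[2, 7, 1] len 3
[1, 7] len 2
[1, 7, 5] len 3
[5] len 1
[5] len 1
[5, 8] len 2
[8] len 1
[8, 6] len 2
[8, 6, 2] len 3
[8, 6, 2, 11] len 4
[6, 2, 11, 8] len 4
Longest all-distinct length: 4.

4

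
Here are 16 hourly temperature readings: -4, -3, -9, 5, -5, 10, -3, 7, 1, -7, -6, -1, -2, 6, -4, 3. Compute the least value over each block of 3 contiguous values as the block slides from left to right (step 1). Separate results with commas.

-9, -9, -9, -5, -5, -3, -3, -7, -7, -7, -6, -2, -4, -4

-4 -3 -9 → min -9
-3 -9 5 → min -9
-9 5 -5 → min -9
5 -5 10 → min -5
-5 10 -3 → min -5
10 -3 7 → min -3
-3 7 1 → min -3
7 1 -7 → min -7
1 -7 -6 → min -7
-7 -6 -1 → min -7
-6 -1 -2 → min -6
-1 -2 6 → min -2
-2 6 -4 → min -4
6 -4 3 → min -4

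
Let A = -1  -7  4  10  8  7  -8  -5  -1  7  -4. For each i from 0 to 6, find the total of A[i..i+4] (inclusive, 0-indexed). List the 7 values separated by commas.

[-1, -7, 4, 10, 8] → sum 14
[-7, 4, 10, 8, 7] → sum 22
[4, 10, 8, 7, -8] → sum 21
[10, 8, 7, -8, -5] → sum 12
[8, 7, -8, -5, -1] → sum 1
[7, -8, -5, -1, 7] → sum 0
[-8, -5, -1, 7, -4] → sum -11

14, 22, 21, 12, 1, 0, -11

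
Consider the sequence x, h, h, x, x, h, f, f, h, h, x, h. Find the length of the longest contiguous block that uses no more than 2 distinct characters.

add x: window [x] (1 distinct), len 1
add h: window [x, h] (2 distinct), len 2
add h: window [x, h, h] (2 distinct), len 3
add x: window [x, h, h, x] (2 distinct), len 4
add x: window [x, h, h, x, x] (2 distinct), len 5
add h: window [x, h, h, x, x, h] (2 distinct), len 6
add f: window [h, f] (2 distinct), len 2
add f: window [h, f, f] (2 distinct), len 3
add h: window [h, f, f, h] (2 distinct), len 4
add h: window [h, f, f, h, h] (2 distinct), len 5
add x: window [h, h, x] (2 distinct), len 3
add h: window [h, h, x, h] (2 distinct), len 4
Longest length with ≤2 distinct: 6.

6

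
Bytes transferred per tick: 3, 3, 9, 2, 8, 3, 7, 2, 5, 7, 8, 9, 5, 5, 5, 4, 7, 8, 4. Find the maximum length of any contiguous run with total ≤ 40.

8

Extend to the right; shrink from the left whenever the sum exceeds 40:
add 3: [3] sum 3, len 1
add 3: [3, 3] sum 6, len 2
add 9: [3, 3, 9] sum 15, len 3
add 2: [3, 3, 9, 2] sum 17, len 4
add 8: [3, 3, 9, 2, 8] sum 25, len 5
add 3: [3, 3, 9, 2, 8, 3] sum 28, len 6
add 7: [3, 3, 9, 2, 8, 3, 7] sum 35, len 7
add 2: [3, 3, 9, 2, 8, 3, 7, 2] sum 37, len 8
add 5: [3, 9, 2, 8, 3, 7, 2, 5] sum 39, len 8
add 7: [2, 8, 3, 7, 2, 5, 7] sum 34, len 7
add 8: [8, 3, 7, 2, 5, 7, 8] sum 40, len 7
add 9: [7, 2, 5, 7, 8, 9] sum 38, len 6
add 5: [2, 5, 7, 8, 9, 5] sum 36, len 6
add 5: [5, 7, 8, 9, 5, 5] sum 39, len 6
add 5: [7, 8, 9, 5, 5, 5] sum 39, len 6
add 4: [8, 9, 5, 5, 5, 4] sum 36, len 6
add 7: [9, 5, 5, 5, 4, 7] sum 35, len 6
add 8: [5, 5, 5, 4, 7, 8] sum 34, len 6
add 4: [5, 5, 5, 4, 7, 8, 4] sum 38, len 7
Longest length seen: 8.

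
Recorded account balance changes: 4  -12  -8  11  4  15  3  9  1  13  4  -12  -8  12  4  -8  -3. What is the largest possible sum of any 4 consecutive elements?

33

[4, -12, -8, 11] → sum -5
[-12, -8, 11, 4] → sum -5
[-8, 11, 4, 15] → sum 22
[11, 4, 15, 3] → sum 33
[4, 15, 3, 9] → sum 31
[15, 3, 9, 1] → sum 28
[3, 9, 1, 13] → sum 26
[9, 1, 13, 4] → sum 27
[1, 13, 4, -12] → sum 6
[13, 4, -12, -8] → sum -3
[4, -12, -8, 12] → sum -4
[-12, -8, 12, 4] → sum -4
[-8, 12, 4, -8] → sum 0
[12, 4, -8, -3] → sum 5
Largest of these is 33.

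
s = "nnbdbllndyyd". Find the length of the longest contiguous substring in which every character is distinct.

add n: [n] len 1
add n (repeat n, move left end past it): [n] len 1
add b: [n, b] len 2
add d: [n, b, d] len 3
add b (repeat b, move left end past it): [d, b] len 2
add l: [d, b, l] len 3
add l (repeat l, move left end past it): [l] len 1
add n: [l, n] len 2
add d: [l, n, d] len 3
add y: [l, n, d, y] len 4
add y (repeat y, move left end past it): [y] len 1
add d: [y, d] len 2
Longest all-distinct length: 4.

4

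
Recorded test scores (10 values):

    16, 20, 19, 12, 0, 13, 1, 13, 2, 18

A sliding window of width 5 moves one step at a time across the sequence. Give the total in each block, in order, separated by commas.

[16, 20, 19, 12, 0] → sum 67
[20, 19, 12, 0, 13] → sum 64
[19, 12, 0, 13, 1] → sum 45
[12, 0, 13, 1, 13] → sum 39
[0, 13, 1, 13, 2] → sum 29
[13, 1, 13, 2, 18] → sum 47

67, 64, 45, 39, 29, 47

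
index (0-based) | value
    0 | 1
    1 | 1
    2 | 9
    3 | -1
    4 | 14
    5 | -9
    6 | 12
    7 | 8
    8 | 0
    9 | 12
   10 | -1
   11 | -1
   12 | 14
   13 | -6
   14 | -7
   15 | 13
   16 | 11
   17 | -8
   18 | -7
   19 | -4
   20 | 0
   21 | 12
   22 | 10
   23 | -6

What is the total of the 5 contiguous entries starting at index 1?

Elements at indices 1..5: 1, 9, -1, 14, -9
sum(1, 9, -1, 14, -9) = 14

14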